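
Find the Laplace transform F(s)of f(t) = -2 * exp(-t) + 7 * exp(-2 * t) 7/(s + 2) - 2/(s + 1)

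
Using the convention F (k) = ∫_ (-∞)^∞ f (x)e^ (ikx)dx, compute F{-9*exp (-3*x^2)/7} -3*sqrt (3)*sqrt (pi)*exp (-k^2/12)/7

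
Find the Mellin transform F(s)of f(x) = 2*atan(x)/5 -pi*sec(pi*s/2)/(5*s)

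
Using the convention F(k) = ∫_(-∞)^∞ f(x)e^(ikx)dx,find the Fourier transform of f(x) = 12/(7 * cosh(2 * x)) 6 * pi/(7 * cosh(pi * k/4))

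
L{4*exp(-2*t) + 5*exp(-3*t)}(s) 5/(s + 3) + 4/(s + 2)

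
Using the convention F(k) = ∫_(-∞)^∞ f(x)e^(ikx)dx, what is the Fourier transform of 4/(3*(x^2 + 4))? 2*pi*exp(-2*Abs(k))/3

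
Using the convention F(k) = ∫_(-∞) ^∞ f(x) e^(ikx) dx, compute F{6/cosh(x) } 6 * pi/cosh(pi * k/2) 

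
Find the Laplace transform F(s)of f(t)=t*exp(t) (s - 1)^(-2)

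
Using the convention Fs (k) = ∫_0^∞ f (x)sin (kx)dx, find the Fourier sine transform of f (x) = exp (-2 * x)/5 k/ (5 * (k^2 + 4))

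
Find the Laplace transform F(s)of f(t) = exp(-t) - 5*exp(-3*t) 1/(s + 1) - 5/(s + 3)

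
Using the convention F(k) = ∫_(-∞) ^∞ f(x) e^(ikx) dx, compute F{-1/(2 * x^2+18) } -pi * exp(-3 * Abs(k) ) /6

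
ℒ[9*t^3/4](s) 27/(2*s^4)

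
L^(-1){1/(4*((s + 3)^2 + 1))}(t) exp(-3*t)*sin(t)/4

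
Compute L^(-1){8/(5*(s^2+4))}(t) 4*sin(2*t)/5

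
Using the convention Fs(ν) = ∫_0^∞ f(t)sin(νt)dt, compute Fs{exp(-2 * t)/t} atan(ν/2)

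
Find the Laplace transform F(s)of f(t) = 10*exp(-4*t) 10/(s + 4)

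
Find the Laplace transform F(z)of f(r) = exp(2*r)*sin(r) 1/((z - 2)^2 + 1)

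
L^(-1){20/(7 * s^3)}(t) 10 * t^2/7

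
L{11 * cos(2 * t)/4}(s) 11 * s/(4 * (s^2 + 4))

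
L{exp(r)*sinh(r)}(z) 1/(z*(z - 2))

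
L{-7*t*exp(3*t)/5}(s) -7/(5*(s - 3)^2)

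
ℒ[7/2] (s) 7/ (2*s)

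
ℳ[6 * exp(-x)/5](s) 6 * gamma(s)/5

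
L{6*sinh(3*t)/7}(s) 18/(7*(s^2 - 9))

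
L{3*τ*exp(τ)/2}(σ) 3/(2*(σ - 1)^2)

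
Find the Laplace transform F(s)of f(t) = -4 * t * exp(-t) -4/(s + 1)^2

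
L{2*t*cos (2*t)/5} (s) 2*(s^2-4)/ (5*(s^2 + 4)^2)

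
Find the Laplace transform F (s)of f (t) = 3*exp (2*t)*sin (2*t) 6/ ( (s - 2)^2+4)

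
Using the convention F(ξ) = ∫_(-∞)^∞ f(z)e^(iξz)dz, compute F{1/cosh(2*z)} pi/(2*cosh(pi*ξ/4))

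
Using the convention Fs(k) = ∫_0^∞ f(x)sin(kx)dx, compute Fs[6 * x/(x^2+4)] 3 * pi * exp(-2 * k)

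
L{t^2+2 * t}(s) 2/s^2+2/s^3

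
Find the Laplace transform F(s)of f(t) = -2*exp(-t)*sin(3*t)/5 -6/(5*(s + 1)^2 + 45)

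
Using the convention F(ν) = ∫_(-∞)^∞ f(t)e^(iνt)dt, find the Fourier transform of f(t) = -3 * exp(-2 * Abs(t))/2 -6/(ν^2 + 4)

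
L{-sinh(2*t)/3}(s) -2/(3*s^2-12)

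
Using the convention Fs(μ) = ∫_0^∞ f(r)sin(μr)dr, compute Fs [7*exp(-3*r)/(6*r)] 7*atan(μ/3)/6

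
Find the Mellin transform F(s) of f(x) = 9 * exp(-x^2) 9 * gamma(s/2) /2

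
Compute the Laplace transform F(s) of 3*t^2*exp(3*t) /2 3/(s - 3) ^3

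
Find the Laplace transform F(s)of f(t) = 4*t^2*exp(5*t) 8/(s - 5)^3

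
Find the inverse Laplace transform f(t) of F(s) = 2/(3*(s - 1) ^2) 2*t*exp(t) /3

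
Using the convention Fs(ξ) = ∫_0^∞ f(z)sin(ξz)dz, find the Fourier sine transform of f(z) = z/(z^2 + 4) pi*exp(-2*ξ)/2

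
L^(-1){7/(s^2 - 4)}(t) 7*sinh(2*t)/2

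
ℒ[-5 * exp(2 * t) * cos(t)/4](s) 5 * (2 - s)/(4 * ((s - 2)^2 + 1))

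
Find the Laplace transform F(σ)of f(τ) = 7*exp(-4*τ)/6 7/(6*(σ+4))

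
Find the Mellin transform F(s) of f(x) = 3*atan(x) -3*pi*sec(pi*s/2) /(2*s) 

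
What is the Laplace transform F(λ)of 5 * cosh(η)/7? 5 * λ/(7 * (λ^2 - 1))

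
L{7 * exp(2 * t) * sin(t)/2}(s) 7/(2 * ((s - 2)^2 + 1))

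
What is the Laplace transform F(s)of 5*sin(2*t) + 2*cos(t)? 10/(s^2 + 4) + 2*s/(s^2 + 1)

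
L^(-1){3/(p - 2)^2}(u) 3*u*exp(2*u)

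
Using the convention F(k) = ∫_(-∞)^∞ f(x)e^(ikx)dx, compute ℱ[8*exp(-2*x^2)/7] 4*sqrt(2)*sqrt(pi)*exp(-k^2/8)/7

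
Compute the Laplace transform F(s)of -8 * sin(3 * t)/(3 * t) -8 * atan(3/s)/3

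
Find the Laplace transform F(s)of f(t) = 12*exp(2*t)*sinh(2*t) 24/(s*(s - 4))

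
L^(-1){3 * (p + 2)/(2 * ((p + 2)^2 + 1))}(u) 3 * exp(-2 * u) * cos(u)/2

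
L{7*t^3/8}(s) 21/(4*s^4)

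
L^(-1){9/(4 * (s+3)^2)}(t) 9 * t * exp(-3 * t)/4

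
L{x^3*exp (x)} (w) 6/ (w - 1)^4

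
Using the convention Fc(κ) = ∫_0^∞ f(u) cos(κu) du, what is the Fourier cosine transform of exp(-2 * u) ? 2/(κ^2 + 4) 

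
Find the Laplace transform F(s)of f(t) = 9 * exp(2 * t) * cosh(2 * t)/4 9 * (s - 2)/(4 * s * (s - 4))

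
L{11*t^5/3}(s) 440/s^6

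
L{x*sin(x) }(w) 2*w/(w^2 + 1) ^2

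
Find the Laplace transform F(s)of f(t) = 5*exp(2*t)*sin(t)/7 5/(7*((s - 2)^2 + 1))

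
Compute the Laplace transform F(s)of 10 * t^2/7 20/(7 * s^3)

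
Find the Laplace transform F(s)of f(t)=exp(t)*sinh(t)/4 1/(4*s*(s - 2))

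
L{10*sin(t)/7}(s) 10/(7*(s^2+1))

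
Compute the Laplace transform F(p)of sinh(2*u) 2/(p^2 - 4)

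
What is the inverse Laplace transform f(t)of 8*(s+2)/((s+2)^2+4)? 8*exp(-2*t)*cos(2*t)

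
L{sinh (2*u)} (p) 2/ (p^2 - 4)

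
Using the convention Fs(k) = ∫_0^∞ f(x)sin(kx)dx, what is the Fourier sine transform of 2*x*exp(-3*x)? 12*k/(k^2 + 9)^2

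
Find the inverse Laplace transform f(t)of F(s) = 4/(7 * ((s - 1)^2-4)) 2 * exp(t) * sinh(2 * t)/7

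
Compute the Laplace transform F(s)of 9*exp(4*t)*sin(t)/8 9/(8*((s - 4)^2 + 1))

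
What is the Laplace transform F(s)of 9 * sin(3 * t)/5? 27/(5 * (s^2 + 9))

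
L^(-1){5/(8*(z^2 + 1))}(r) 5*sin(r)/8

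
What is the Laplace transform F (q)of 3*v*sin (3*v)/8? 9*q/ (4*(q^2 + 9)^2)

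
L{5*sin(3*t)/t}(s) 5*atan(3/s)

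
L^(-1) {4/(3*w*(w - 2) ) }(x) 4*exp(x)*sinh(x) /3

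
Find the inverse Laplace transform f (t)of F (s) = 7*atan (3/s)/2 7*sin (3*t)/ (2*t)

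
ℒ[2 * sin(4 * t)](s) 8/(s^2 + 16)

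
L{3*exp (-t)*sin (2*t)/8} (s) 3/ (4*( (s + 1)^2 + 4))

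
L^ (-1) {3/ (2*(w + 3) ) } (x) 3*exp (-3*x) /2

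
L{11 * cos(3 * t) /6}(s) 11 * s/(6 * (s^2 + 9) ) 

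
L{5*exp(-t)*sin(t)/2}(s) 5/(2*((s + 1)^2 + 1))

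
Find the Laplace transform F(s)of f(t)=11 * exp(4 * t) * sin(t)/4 11/(4 * ((s - 4)^2 + 1))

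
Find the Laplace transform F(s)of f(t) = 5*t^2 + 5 10/s^3 + 5/s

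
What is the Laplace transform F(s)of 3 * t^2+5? 5/s+6/s^3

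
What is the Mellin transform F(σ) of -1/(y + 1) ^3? -pi*(σ - 2)*(σ - 1) /(2*sin(pi*σ) ) 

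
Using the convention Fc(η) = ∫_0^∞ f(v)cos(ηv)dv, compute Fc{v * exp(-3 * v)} (9 - η^2)/(η^2 + 9)^2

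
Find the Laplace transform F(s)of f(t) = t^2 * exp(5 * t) 2/(s - 5)^3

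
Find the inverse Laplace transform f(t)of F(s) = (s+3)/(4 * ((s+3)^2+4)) exp(-3 * t) * cos(2 * t)/4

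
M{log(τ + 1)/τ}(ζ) -pi*csc(pi*ζ)/(ζ - 1)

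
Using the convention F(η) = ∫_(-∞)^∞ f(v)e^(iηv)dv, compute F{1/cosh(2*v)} pi/(2*cosh(pi*η/4))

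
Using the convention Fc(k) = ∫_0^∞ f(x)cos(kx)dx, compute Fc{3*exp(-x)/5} 3/(5*(k^2 + 1))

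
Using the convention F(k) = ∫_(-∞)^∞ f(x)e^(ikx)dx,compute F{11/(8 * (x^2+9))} 11 * pi * exp(-3 * Abs(k))/24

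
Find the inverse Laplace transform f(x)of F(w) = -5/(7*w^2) -5*x/7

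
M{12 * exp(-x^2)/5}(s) 6 * gamma(s/2)/5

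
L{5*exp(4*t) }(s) 5/(s - 4) 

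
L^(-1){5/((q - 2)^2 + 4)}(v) 5*exp(2*v)*sin(2*v)/2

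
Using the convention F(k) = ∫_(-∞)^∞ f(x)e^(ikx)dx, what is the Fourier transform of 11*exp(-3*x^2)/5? 11*sqrt(3)*sqrt(pi)*exp(-k^2/12)/15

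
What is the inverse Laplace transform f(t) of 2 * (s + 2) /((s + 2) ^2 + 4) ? 2 * exp(-2 * t) * cos(2 * t) 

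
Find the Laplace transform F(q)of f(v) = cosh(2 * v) q/(q^2 - 4)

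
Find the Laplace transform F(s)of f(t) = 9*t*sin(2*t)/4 9*s/(s^2 + 4)^2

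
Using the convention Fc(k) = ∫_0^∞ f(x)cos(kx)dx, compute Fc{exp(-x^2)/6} sqrt(pi)*exp(-k^2/4)/12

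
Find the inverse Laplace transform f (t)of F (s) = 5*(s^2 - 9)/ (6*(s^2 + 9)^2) 5*t*cos (3*t)/6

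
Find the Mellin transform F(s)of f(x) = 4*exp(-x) 4*gamma(s)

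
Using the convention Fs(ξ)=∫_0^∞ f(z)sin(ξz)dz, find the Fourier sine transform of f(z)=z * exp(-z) 2 * ξ/(ξ^2+1)^2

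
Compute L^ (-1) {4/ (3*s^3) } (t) 2*t^2/3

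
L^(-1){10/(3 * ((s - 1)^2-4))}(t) 5 * exp(t) * sinh(2 * t)/3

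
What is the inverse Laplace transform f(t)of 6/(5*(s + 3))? 6*exp(-3*t)/5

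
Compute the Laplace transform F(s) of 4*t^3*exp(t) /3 8/(s - 1) ^4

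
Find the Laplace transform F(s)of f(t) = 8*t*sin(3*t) 48*s/(s^2 + 9)^2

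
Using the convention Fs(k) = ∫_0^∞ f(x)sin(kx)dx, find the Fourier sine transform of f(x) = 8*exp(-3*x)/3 8*k/(3*(k^2 + 9))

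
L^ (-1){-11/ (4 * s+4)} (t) -11 * exp (-t)/4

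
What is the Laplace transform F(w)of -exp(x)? -1/(w - 1)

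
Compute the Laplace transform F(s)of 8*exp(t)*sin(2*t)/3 16/(3*((s - 1)^2 + 4))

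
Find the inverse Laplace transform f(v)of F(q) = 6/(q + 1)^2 6*v*exp(-v)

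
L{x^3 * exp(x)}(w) 6/(w - 1)^4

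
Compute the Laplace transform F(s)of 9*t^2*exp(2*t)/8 9/(4*(s - 2)^3)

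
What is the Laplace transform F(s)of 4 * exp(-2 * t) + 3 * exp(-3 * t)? 3/(s + 3) + 4/(s + 2)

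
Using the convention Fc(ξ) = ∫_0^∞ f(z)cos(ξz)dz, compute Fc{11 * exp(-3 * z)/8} 33/(8 * (ξ^2+9))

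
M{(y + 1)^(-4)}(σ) gamma(σ) * gamma(4 - σ)/6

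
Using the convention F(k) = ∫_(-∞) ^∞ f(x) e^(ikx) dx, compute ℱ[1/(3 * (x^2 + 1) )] pi * exp(-Abs(k) ) /3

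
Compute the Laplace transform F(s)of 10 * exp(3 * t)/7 10/(7 * (s - 3))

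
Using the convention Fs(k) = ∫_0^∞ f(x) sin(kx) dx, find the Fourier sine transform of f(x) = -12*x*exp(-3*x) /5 -72*k/(5*(k^2+9) ^2) 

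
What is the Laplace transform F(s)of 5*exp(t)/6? 5/(6*(s - 1))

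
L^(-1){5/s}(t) 5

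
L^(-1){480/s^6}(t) 4*t^5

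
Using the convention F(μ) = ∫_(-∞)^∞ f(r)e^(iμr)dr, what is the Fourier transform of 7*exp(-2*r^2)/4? 7*sqrt(2)*sqrt(pi)*exp(-μ^2/8)/8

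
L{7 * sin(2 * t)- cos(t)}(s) 14/(s^2 + 4)- s/(s^2 + 1)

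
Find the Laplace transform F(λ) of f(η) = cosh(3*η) λ/(λ^2 - 9) 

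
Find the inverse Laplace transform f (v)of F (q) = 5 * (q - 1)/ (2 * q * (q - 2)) 5 * exp (v) * cosh (v)/2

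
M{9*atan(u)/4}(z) -9*pi*sec(pi*z/2)/(8*z)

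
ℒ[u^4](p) 24/p^5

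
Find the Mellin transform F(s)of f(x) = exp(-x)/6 gamma(s)/6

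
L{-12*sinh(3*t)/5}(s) -36/(5*s^2 - 45)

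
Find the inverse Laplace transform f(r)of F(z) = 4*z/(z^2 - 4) 4*cosh(2*r)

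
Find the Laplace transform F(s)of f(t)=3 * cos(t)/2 3 * s/(2 * (s^2 + 1))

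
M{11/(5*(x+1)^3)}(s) 11*pi*(s - 2)*(s - 1)/(10*sin(pi*s))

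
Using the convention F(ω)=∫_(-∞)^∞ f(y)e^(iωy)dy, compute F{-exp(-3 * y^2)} -sqrt(3) * sqrt(pi) * exp(-ω^2/12)/3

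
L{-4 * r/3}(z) -4/(3 * z^2)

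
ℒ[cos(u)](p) p/(p^2 + 1)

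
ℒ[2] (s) 2/s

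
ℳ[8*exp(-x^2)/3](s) 4*gamma(s/2)/3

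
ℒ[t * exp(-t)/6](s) 1/(6 * (s + 1)^2)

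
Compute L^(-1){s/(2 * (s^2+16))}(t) cos(4 * t)/2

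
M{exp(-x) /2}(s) gamma(s) /2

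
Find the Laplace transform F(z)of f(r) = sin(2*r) 2/(z^2 + 4)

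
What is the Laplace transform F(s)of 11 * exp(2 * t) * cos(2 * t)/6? 11 * (s - 2)/(6 * ((s - 2)^2 + 4))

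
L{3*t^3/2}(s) 9/s^4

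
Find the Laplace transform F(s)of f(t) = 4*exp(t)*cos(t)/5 4*(s - 1)/(5*((s - 1)^2 + 1))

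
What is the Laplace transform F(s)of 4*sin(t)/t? 4*atan(1/s)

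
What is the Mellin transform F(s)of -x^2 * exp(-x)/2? -gamma(s+2)/2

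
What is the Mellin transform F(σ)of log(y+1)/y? -pi*csc(pi*σ)/(σ - 1)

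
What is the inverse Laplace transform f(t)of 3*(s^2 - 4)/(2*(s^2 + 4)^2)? 3*t*cos(2*t)/2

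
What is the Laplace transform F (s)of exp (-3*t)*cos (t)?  (s + 3)/ ( (s + 3)^2 + 1)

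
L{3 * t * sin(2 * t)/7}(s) 12 * s/(7 * (s^2 + 4)^2)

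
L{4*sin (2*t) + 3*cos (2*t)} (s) 8/ (s^2 + 4) + 3*s/ (s^2 + 4)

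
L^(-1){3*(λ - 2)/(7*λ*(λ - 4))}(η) 3*exp(2*η)*cosh(2*η)/7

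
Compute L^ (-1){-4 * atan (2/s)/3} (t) -4 * sin (2 * t)/ (3 * t)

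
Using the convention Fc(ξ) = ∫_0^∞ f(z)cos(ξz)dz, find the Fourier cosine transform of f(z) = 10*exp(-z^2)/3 5*sqrt(pi)*exp(-ξ^2/4)/3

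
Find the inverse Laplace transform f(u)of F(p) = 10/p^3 5*u^2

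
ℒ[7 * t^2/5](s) 14/(5 * s^3)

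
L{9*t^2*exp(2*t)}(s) 18/(s - 2)^3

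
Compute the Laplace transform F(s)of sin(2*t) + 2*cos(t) 2*s/(s^2 + 1) + 2/(s^2 + 4)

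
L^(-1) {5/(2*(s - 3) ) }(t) 5*exp(3*t) /2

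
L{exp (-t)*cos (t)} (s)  (s + 1)/ ( (s + 1)^2 + 1)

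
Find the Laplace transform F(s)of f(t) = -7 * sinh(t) -7/(s^2 - 1)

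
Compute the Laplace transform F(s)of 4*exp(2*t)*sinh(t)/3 4/(3*((s - 2)^2 - 1))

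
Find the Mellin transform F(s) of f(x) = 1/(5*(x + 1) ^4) gamma(s)*gamma(4 - s) /30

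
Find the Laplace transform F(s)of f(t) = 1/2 1/(2*s)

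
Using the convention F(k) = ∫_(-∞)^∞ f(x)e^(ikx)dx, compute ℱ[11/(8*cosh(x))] 11*pi/(8*cosh(pi*k/2))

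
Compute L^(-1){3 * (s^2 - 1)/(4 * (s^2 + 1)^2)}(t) 3 * t * cos(t)/4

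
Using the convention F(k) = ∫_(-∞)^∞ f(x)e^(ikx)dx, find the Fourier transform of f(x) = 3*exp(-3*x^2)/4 sqrt(3)*sqrt(pi)*exp(-k^2/12)/4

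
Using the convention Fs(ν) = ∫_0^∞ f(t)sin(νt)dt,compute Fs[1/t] pi/2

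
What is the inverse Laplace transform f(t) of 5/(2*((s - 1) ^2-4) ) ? 5*exp(t)*sinh(2*t) /4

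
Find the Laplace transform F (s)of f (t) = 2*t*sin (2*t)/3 8*s/ (3*(s^2 + 4)^2)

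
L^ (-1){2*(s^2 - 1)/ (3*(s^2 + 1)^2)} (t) 2*t*cos (t)/3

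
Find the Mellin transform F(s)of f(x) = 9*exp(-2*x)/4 9*gamma(s)/(4*2^s)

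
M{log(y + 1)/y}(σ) -pi*csc(pi*σ)/(σ - 1)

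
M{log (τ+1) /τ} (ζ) -pi * csc (pi * ζ) / (ζ - 1) 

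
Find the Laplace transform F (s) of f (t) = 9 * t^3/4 27/ (2 * s^4) 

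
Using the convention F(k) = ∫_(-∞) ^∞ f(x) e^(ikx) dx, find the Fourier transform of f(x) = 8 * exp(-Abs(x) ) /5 16/(5 * (k^2 + 1) ) 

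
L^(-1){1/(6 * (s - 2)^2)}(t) t * exp(2 * t)/6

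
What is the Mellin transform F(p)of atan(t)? -pi*sec(pi*p/2)/(2*p)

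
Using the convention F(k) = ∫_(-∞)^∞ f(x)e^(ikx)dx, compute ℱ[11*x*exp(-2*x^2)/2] 11*sqrt(2)*I*sqrt(pi)*k*exp(-k^2/8)/16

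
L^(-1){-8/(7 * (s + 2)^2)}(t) -8 * t * exp(-2 * t)/7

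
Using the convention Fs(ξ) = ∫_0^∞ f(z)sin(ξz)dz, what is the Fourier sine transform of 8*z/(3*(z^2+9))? 4*pi*exp(-3*ξ)/3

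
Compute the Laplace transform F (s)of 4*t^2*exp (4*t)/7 8/ (7*(s - 4)^3)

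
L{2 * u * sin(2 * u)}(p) 8 * p/(p^2 + 4)^2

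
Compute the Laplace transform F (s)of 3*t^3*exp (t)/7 18/ (7*(s - 1)^4)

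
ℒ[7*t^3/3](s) 14/s^4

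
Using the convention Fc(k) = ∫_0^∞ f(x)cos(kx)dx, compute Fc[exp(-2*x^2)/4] sqrt(2)*sqrt(pi)*exp(-k^2/8)/16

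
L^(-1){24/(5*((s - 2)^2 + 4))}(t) 12*exp(2*t)*sin(2*t)/5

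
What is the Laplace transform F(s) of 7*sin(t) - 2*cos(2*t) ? 7/(s^2 + 1) - 2*s/(s^2 + 4) 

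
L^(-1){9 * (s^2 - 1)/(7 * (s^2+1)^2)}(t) 9 * t * cos(t)/7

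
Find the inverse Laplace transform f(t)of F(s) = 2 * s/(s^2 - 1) 2 * cosh(t)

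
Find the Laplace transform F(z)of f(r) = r z^(-2)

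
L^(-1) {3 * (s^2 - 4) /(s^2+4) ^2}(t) 3 * t * cos(2 * t) 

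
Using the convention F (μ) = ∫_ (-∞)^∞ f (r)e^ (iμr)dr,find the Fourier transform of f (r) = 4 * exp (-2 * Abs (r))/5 16/ (5 * (μ^2+4))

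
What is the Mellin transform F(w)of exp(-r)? gamma(w)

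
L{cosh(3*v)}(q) q/(q^2 - 9)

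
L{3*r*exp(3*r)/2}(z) 3/(2*(z - 3)^2)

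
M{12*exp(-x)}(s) 12*gamma(s)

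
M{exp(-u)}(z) gamma(z)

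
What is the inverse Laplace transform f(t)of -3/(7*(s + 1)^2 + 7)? -3*exp(-t)*sin(t)/7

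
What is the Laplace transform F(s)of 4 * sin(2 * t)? 8/(s^2 + 4)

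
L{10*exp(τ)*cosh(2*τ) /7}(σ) 10*(σ - 1) /(7*((σ - 1) ^2 - 4) ) 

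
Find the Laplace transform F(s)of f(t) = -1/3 -1/(3*s)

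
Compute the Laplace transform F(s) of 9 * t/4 9/(4 * s^2) 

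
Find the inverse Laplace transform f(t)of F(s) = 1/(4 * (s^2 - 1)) sinh(t)/4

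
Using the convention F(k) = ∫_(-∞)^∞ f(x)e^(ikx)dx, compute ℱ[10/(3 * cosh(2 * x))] 5 * pi/(3 * cosh(pi * k/4))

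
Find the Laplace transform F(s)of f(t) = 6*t 6/s^2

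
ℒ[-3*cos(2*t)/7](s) -3*s/(7*s^2 + 28)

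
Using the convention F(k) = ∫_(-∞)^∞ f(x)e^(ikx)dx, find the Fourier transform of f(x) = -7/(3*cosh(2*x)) -7*pi/(6*cosh(pi*k/4))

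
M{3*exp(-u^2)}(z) 3*gamma(z/2)/2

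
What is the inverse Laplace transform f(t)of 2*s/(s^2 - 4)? 2*cosh(2*t)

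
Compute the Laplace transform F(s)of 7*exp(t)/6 7/(6*(s - 1))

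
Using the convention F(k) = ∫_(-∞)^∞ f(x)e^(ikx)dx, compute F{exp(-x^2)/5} sqrt(pi)*exp(-k^2/4)/5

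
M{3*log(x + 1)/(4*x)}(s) -3*pi*csc(pi*s)/(4*s - 4)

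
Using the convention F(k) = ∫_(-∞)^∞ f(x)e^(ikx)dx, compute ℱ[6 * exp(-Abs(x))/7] 12/(7 * (k^2 + 1))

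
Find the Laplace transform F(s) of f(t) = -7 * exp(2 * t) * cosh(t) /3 7 * (2 - s) /(3 * ((s - 2) ^2-1) ) 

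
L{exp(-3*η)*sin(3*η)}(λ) 3/((λ + 3)^2 + 9)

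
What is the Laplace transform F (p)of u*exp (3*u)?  (p - 3)^ (-2)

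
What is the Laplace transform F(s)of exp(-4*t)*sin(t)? 1/((s + 4)^2 + 1)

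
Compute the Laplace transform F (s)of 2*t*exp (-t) 2/ (s + 1)^2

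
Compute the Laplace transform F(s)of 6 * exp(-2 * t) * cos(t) 6 * (s + 2)/((s + 2)^2 + 1)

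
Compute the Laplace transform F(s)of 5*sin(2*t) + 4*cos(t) 4*s/(s^2 + 1) + 10/(s^2 + 4)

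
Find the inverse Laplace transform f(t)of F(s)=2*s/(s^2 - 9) 2*cosh(3*t)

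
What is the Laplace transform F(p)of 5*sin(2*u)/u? 5*atan(2/p)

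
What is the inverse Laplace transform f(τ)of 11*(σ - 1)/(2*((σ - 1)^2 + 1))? 11*exp(τ)*cos(τ)/2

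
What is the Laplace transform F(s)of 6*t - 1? 6/s^2 - 1/s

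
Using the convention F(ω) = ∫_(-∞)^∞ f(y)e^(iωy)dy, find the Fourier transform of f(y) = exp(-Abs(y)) 2/(ω^2 + 1)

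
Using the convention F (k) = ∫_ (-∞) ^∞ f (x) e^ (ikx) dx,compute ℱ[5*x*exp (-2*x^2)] 5*sqrt (2)*I*sqrt (pi)*k*exp (-k^2/8) /8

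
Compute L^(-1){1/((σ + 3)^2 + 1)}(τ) exp(-3*τ)*sin(τ)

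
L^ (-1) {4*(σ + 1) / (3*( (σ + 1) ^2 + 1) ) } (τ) 4*exp (-τ)*cos (τ) /3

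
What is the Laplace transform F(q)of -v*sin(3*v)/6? -q/(q^2 + 9)^2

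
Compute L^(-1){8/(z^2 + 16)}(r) 2 * sin(4 * r)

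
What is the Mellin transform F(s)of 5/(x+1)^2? -5*pi*(s - 1)/sin(pi*s)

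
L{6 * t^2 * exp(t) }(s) 12/(s - 1) ^3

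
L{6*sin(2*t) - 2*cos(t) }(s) 12/(s^2+4) - 2*s/(s^2+1) 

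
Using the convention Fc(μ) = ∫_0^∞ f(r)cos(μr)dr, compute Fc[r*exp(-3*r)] (9 - μ^2)/(μ^2+9)^2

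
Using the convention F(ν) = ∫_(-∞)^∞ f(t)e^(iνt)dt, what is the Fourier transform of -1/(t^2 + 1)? -pi*exp(-Abs(ν))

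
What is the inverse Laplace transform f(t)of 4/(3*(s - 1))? 4*exp(t)/3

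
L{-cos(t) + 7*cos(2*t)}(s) 7*s/(s^2 + 4)- s/(s^2 + 1)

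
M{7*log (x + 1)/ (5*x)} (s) -7*pi*csc (pi*s)/ (5*s - 5)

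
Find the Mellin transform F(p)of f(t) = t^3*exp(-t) gamma(p+3)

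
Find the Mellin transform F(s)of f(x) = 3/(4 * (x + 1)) 3 * pi * csc(pi * s)/4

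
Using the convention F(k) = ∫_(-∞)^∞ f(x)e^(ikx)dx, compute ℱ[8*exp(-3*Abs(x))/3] 16/(k^2 + 9)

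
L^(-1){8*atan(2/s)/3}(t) 8*sin(2*t)/(3*t)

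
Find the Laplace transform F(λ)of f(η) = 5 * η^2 10/λ^3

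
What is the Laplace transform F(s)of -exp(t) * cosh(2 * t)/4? (1 - s)/(4 * ((s - 1)^2 - 4))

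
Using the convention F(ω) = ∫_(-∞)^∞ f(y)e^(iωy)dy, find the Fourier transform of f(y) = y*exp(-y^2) I*sqrt(pi)*ω*exp(-ω^2/4)/2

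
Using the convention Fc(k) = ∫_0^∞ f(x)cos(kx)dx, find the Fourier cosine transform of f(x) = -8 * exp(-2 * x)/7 -16/(7 * k^2+28)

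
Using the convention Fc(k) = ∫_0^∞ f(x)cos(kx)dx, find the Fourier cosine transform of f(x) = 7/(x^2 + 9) 7 * pi * exp(-3 * k)/6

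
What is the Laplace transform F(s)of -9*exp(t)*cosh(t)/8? 9*(1 - s)/(8*s*(s - 2))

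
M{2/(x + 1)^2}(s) -2*pi*(s - 1)/sin(pi*s)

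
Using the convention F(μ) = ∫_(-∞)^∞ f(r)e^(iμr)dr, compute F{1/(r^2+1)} pi*exp(-Abs(μ))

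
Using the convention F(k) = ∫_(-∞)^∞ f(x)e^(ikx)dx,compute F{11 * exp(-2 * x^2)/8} 11 * sqrt(2) * sqrt(pi) * exp(-k^2/8)/16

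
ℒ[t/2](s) 1/(2 * s^2)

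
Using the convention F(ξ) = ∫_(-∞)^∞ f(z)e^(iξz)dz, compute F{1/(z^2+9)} pi * exp(-3 * Abs(ξ))/3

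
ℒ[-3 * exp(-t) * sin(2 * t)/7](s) -6/(7 * (s + 1)^2 + 28)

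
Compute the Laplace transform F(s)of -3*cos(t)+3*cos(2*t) 3*s/(s^2+4)-3*s/(s^2+1)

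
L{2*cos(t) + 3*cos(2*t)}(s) 2*s/(s^2 + 1) + 3*s/(s^2 + 4)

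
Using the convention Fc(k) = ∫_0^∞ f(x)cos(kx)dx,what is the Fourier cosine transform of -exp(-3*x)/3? -1/(k^2 + 9)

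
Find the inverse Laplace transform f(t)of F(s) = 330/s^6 11 * t^5/4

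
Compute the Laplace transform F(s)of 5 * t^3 30/s^4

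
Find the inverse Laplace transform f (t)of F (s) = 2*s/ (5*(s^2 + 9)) 2*cos (3*t)/5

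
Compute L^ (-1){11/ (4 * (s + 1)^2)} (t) 11 * t * exp (-t)/4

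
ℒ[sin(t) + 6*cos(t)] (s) 6*s/(s^2 + 1) + 1/(s^2 + 1)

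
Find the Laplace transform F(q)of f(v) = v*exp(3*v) (q - 3)^(-2)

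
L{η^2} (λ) 2/λ^3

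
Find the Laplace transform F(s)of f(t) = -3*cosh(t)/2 -3*s/(2*s^2 - 2)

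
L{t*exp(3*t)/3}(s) 1/(3*(s - 3)^2)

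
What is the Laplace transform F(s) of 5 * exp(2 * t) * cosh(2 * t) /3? 5 * (s - 2) /(3 * s * (s - 4) ) 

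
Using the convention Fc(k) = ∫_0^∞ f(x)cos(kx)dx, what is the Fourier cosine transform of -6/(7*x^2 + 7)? -3*pi*exp(-k)/7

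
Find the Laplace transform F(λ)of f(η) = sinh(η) 1/(λ^2-1)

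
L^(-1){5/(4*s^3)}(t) 5*t^2/8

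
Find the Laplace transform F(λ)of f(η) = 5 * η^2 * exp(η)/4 5/(2 * (λ - 1)^3)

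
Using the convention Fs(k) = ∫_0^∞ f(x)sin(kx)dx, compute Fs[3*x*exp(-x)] 6*k/(k^2 + 1)^2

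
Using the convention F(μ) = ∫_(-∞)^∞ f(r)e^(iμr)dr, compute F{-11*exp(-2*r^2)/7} -11*sqrt(2)*sqrt(pi)*exp(-μ^2/8)/14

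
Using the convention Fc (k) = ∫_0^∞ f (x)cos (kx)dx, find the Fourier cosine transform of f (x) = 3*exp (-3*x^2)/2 sqrt (3)*sqrt (pi)*exp (-k^2/12)/4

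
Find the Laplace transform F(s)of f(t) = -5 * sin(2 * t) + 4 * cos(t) 4 * s/(s^2 + 1) - 10/(s^2 + 4)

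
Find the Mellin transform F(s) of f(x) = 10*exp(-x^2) 5*gamma(s/2) 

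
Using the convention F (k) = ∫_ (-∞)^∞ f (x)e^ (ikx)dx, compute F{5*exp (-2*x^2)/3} 5*sqrt (2)*sqrt (pi)*exp (-k^2/8)/6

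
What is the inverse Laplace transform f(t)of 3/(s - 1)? 3*exp(t)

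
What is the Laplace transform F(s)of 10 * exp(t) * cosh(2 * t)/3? 10 * (s - 1)/(3 * ((s - 1)^2 - 4))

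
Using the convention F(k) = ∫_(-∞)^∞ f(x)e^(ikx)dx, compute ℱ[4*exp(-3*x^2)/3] 4*sqrt(3)*sqrt(pi)*exp(-k^2/12)/9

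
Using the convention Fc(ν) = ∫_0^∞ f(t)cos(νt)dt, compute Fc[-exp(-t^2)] -sqrt(pi)*exp(-ν^2/4)/2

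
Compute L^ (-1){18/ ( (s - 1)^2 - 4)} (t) 9*exp (t)*sinh (2*t)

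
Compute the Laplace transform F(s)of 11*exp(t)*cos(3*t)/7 11*(s - 1)/(7*((s - 1)^2 + 9))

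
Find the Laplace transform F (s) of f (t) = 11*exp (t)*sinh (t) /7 11/ (7*s*(s - 2) ) 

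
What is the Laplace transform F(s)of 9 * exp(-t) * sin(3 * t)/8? 27/(8 * ((s+1)^2+9))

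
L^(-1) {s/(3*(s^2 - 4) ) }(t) cosh(2*t) /3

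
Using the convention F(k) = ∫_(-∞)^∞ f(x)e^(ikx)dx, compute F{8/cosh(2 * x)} 4 * pi/cosh(pi * k/4)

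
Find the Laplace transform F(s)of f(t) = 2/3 2/(3*s)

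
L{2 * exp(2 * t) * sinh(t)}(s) 2/((s - 2)^2 - 1)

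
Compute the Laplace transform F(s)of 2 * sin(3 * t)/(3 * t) 2 * atan(3/s)/3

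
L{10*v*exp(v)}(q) 10/(q - 1)^2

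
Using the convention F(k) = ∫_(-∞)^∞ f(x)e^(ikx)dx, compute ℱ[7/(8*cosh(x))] 7*pi/(8*cosh(pi*k/2))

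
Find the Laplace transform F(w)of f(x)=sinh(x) 1/(w^2 - 1)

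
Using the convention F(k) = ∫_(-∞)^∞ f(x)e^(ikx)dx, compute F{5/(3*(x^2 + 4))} 5*pi*exp(-2*Abs(k))/6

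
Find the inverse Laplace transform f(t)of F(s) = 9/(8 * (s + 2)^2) 9 * t * exp(-2 * t)/8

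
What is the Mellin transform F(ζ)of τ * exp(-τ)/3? gamma(ζ + 1)/3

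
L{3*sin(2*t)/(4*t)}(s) 3*atan(2/s)/4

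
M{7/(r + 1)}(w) 7*pi*csc(pi*w)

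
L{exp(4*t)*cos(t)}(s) (s - 4)/((s - 4)^2 + 1)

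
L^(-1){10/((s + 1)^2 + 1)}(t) 10*exp(-t)*sin(t)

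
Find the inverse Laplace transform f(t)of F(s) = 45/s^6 3 * t^5/8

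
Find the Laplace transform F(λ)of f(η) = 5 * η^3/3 10/λ^4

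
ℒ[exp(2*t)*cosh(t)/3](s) (s - 2)/(3*((s - 2)^2 - 1))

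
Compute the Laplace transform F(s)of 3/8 3/(8 * s)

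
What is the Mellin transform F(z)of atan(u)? -pi*sec(pi*z/2)/(2*z)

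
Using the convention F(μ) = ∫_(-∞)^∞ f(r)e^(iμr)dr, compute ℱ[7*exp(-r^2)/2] 7*sqrt(pi)*exp(-μ^2/4)/2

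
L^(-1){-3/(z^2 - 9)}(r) -sinh(3*r)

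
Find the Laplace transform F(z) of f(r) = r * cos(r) (z^2-1) /(z^2 + 1) ^2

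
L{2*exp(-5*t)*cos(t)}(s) 2*(s + 5)/((s + 5)^2 + 1)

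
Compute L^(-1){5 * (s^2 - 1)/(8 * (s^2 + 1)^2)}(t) 5 * t * cos(t)/8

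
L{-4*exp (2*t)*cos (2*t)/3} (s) 4*(2 - s)/ (3*( (s - 2)^2 + 4))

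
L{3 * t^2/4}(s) 3/(2 * s^3)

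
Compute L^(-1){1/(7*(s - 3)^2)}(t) t*exp(3*t)/7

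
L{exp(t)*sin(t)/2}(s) 1/(2*((s - 1)^2 + 1))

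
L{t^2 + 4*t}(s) 2/s^3 + 4/s^2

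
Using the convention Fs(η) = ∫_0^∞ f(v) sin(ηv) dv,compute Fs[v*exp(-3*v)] 6*η/(η^2+9) ^2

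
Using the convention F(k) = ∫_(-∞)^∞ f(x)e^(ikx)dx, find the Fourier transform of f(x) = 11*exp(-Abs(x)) 22/(k^2 + 1)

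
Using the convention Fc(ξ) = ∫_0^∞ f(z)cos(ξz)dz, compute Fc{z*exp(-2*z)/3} (4 - ξ^2)/(3*(ξ^2 + 4)^2)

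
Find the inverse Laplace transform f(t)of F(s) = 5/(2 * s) 5/2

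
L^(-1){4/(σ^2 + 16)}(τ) sin(4*τ)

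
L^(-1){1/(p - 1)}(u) exp(u)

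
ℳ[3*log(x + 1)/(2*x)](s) -3*pi*csc(pi*s)/(2*s - 2)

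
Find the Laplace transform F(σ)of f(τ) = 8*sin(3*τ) 24/(σ^2 + 9)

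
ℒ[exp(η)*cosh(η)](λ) (λ - 1) /(λ*(λ - 2) ) 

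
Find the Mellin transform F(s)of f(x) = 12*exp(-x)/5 12*gamma(s)/5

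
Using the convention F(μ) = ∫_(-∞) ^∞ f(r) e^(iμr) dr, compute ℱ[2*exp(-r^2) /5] 2*sqrt(pi)*exp(-μ^2/4) /5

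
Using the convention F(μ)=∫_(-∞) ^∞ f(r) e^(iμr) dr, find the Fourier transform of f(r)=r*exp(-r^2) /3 I*sqrt(pi)*μ*exp(-μ^2/4) /6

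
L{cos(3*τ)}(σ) σ/(σ^2+9)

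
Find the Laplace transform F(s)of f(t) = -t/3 -1/(3*s^2)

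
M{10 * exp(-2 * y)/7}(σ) 10 * gamma(σ)/(7 * 2^σ)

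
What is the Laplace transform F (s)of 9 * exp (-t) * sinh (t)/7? 9/ (7 * s * (s + 2))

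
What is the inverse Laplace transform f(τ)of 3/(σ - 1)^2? 3*τ*exp(τ)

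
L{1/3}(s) 1/(3 * s)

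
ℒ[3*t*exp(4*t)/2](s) 3/(2*(s - 4)^2)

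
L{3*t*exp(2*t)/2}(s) 3/(2*(s - 2)^2)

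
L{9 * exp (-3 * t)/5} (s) 9/ (5 * (s + 3))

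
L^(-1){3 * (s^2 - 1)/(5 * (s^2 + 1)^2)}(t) 3 * t * cos(t)/5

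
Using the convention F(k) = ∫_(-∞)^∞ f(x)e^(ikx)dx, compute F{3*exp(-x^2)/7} 3*sqrt(pi)*exp(-k^2/4)/7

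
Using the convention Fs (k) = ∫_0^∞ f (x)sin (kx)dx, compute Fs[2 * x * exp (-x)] 4 * k/ (k^2+1)^2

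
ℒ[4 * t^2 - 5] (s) 8/s^3 - 5/s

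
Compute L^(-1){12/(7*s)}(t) 12/7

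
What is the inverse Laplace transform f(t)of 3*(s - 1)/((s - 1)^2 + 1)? 3*exp(t)*cos(t)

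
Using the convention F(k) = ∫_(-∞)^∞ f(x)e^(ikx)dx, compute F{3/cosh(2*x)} 3*pi/(2*cosh(pi*k/4))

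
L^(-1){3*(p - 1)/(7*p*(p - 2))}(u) 3*exp(u)*cosh(u)/7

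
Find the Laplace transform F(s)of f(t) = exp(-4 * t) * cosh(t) (s+4)/((s+4)^2-1)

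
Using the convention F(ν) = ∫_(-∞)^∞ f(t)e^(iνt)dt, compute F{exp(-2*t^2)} sqrt(2)*sqrt(pi)*exp(-ν^2/8)/2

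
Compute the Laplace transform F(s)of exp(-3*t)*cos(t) (s + 3)/((s + 3)^2 + 1)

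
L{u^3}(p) 6/p^4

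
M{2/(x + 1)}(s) 2*pi*csc(pi*s)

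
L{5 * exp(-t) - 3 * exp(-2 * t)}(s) 5/(s+1) - 3/(s+2)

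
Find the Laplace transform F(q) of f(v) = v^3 6/q^4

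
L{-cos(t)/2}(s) -s/(2 * s^2 + 2)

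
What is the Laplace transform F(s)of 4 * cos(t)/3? 4 * s/(3 * (s^2 + 1))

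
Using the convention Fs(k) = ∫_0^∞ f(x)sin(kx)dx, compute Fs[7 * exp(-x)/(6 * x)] 7 * atan(k)/6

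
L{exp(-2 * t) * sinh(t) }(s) 1/((s + 2) ^2 - 1) 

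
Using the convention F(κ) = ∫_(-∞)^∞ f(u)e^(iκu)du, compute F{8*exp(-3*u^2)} 8*sqrt(3)*sqrt(pi)*exp(-κ^2/12)/3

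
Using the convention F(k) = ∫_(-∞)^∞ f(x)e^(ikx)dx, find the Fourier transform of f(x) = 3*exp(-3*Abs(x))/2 9/(k^2 + 9)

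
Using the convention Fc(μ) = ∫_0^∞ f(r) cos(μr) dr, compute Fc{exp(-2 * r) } 2/(μ^2 + 4) 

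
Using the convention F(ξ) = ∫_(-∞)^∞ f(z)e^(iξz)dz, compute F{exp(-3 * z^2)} sqrt(3) * sqrt(pi) * exp(-ξ^2/12)/3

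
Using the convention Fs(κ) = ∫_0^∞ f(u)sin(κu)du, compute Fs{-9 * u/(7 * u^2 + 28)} -9 * pi * exp(-2 * κ)/14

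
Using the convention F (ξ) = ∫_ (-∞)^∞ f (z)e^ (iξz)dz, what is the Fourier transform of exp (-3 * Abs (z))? 6/ (ξ^2 + 9)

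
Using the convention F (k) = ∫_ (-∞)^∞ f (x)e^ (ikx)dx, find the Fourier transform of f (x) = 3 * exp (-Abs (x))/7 6/ (7 * (k^2 + 1))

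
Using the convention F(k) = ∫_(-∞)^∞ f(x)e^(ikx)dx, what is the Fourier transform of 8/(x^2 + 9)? 8 * pi * exp(-3 * Abs(k))/3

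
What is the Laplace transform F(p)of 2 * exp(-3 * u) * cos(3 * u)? 2 * (p + 3)/((p + 3)^2 + 9)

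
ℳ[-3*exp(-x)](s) -3*gamma(s)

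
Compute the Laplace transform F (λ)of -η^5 -120/λ^6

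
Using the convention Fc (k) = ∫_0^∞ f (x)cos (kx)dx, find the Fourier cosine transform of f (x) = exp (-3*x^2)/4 sqrt (3)*sqrt (pi)*exp (-k^2/12)/24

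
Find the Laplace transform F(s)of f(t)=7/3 7/(3 * s)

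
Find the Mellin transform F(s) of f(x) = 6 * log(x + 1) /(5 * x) -6 * pi * csc(pi * s) /(5 * s - 5) 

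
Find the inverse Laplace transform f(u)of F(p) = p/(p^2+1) cos(u)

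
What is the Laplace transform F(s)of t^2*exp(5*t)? 2/(s - 5)^3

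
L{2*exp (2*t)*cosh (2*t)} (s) 2*(s - 2)/ (s*(s - 4))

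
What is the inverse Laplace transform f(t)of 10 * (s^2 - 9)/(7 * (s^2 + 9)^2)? 10 * t * cos(3 * t)/7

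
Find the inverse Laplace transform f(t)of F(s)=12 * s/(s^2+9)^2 2 * t * sin(3 * t)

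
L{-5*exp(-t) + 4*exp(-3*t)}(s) 4/(s + 3) - 5/(s + 1)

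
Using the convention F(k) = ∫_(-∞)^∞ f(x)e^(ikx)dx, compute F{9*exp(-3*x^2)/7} 3*sqrt(3)*sqrt(pi)*exp(-k^2/12)/7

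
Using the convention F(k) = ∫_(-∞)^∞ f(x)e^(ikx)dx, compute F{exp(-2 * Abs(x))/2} 2/(k^2+4)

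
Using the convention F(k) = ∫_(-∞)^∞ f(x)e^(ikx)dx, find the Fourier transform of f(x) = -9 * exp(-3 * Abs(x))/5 -54/(5 * k^2+45)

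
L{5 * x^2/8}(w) 5/(4 * w^3)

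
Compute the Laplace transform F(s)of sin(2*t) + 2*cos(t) 2*s/(s^2 + 1) + 2/(s^2 + 4)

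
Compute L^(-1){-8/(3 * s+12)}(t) -8 * exp(-4 * t)/3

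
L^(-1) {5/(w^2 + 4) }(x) 5 * sin(2 * x) /2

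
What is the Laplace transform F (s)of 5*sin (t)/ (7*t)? 5*atan (1/s)/7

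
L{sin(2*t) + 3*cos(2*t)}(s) 2/(s^2 + 4) + 3*s/(s^2 + 4)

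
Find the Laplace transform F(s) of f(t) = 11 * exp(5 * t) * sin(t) 11/((s - 5) ^2 + 1) 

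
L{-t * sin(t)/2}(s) -s/(s^2 + 1)^2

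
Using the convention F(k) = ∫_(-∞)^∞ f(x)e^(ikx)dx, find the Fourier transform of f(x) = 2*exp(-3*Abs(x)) 12/(k^2 + 9)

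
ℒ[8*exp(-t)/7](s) 8/(7*(s+1))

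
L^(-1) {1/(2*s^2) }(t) t/2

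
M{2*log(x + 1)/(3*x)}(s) -2*pi*csc(pi*s)/(3*s - 3)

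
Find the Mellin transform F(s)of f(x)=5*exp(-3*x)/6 5*gamma(s)/(6*3^s)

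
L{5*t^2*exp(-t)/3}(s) 10/(3*(s + 1)^3)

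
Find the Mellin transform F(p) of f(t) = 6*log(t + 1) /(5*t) -6*pi*csc(pi*p) /(5*p - 5) 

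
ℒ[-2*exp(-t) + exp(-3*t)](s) 1/(s + 3) - 2/(s + 1)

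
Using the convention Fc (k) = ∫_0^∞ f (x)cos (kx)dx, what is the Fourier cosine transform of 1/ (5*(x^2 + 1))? pi*exp (-k)/10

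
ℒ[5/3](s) 5/(3*s)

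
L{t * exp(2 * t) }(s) (s - 2) ^(-2) 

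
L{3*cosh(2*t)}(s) 3*s/(s^2 - 4)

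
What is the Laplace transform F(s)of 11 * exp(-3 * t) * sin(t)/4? 11/(4 * ((s + 3)^2 + 1))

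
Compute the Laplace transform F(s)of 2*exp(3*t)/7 2/(7*(s - 3))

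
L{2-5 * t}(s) 2/s - 5/s^2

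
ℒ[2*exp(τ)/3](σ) 2/(3*(σ - 1))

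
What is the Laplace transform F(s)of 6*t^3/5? 36/(5*s^4)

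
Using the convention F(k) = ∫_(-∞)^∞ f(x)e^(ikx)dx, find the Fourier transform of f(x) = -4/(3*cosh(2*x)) -2*pi/(3*cosh(pi*k/4))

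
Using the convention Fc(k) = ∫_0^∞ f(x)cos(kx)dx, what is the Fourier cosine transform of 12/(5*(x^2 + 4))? 3*pi*exp(-2*k)/5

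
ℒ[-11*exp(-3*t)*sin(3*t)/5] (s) -33/(5*(s + 3)^2 + 45)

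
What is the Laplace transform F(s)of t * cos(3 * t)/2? (s^2 - 9)/(2 * (s^2 + 9)^2)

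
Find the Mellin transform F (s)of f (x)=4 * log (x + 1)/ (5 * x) -4 * pi * csc (pi * s)/ (5 * s - 5)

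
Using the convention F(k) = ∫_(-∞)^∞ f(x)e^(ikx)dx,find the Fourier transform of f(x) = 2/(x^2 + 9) 2 * pi * exp(-3 * Abs(k))/3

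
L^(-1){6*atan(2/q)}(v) 6*sin(2*v)/v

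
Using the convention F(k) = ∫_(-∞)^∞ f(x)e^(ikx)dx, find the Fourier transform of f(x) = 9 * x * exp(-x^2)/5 9 * I * sqrt(pi) * k * exp(-k^2/4)/10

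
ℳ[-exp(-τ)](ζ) -gamma(ζ)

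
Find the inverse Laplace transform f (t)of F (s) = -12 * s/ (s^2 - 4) -12 * cosh (2 * t)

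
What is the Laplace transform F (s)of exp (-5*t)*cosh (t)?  (s + 5)/ ( (s + 5)^2-1)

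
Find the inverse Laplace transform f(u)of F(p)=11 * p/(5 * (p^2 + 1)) 11 * cos(u)/5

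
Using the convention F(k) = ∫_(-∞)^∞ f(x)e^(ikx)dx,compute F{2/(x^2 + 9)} 2*pi*exp(-3*Abs(k))/3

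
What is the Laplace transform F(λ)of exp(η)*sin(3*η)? 3/((λ - 1)^2+9)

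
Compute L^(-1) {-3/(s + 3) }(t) -3 * exp(-3 * t) 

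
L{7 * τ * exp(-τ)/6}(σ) 7/(6 * (σ + 1)^2)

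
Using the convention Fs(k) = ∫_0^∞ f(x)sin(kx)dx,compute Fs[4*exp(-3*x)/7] 4*k/(7*(k^2 + 9))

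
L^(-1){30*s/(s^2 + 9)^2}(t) 5*t*sin(3*t)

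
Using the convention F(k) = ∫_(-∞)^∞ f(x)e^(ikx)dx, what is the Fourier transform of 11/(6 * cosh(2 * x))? 11 * pi/(12 * cosh(pi * k/4))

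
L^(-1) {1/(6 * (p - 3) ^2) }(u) u * exp(3 * u) /6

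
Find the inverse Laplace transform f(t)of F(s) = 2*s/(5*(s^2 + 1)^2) t*sin(t)/5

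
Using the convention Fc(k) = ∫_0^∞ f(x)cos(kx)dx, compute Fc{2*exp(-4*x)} 8/(k^2 + 16)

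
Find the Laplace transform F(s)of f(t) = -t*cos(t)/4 (1 - s^2)/(4*(s^2 + 1)^2)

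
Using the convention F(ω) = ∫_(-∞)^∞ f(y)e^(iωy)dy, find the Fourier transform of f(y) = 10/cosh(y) 10*pi/cosh(pi*ω/2)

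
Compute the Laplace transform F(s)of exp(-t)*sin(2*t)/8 1/(4*((s + 1)^2 + 4))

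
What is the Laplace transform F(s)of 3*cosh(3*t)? 3*s/(s^2 - 9)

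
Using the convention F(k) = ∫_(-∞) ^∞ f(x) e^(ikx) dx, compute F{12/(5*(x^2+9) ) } 4*pi*exp(-3*Abs(k) ) /5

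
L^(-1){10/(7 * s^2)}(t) 10 * t/7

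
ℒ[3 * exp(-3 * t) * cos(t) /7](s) 3 * (s + 3) /(7 * ((s + 3) ^2 + 1) ) 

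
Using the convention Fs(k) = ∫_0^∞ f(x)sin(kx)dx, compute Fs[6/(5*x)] 3*pi/5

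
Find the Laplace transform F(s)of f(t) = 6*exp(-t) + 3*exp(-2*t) 6/(s + 1) + 3/(s + 2)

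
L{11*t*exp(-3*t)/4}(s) 11/(4*(s + 3)^2)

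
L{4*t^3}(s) 24/s^4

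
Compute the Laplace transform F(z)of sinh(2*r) 2/(z^2 - 4)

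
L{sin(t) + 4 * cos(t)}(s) 1/(s^2 + 1) + 4 * s/(s^2 + 1)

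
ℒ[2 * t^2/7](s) 4/(7 * s^3)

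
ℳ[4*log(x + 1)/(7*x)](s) -4*pi*csc(pi*s)/(7*s - 7)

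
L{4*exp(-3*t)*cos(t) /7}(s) 4*(s + 3) /(7*((s + 3) ^2 + 1) ) 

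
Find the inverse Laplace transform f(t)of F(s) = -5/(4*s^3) -5*t^2/8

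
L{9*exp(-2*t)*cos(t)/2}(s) 9*(s + 2)/(2*((s + 2)^2 + 1))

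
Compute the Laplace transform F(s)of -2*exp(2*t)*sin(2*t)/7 -4/(7*(s - 2)^2+28)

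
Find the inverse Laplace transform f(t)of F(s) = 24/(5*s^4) 4*t^3/5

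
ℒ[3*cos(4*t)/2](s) 3*s/(2*(s^2 + 16))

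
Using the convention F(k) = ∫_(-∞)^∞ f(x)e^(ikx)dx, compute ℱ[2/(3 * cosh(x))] 2 * pi/(3 * cosh(pi * k/2))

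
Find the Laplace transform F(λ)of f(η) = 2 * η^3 12/λ^4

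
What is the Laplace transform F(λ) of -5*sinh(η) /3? -5/(3*λ^2 - 3) 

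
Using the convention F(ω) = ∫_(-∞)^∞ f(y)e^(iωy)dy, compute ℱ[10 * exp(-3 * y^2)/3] 10 * sqrt(3) * sqrt(pi) * exp(-ω^2/12)/9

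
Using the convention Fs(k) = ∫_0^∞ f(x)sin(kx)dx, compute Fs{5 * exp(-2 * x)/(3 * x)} 5 * atan(k/2)/3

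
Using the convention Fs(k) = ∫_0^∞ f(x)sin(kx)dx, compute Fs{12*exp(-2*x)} 12*k/(k^2 + 4)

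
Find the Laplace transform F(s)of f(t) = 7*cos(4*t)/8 7*s/(8*(s^2 + 16))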